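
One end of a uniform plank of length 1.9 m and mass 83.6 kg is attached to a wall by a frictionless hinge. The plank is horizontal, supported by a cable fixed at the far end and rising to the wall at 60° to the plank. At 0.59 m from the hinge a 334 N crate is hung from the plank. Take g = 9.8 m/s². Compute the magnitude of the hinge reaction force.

Take torques about the hinge: T sin 60° · 1.9 = 83.6×9.8×0.95 + 334×0.59 = 975.38 N·m.
So T = 975.38 / (0.8660 × 1.9) = 592.77 N.
ΣF_x = 0: H_x = T cos 60° = 296.39 N.
ΣF_y = 0: H_y = (83.6×9.8 + 334) − T sin 60° = 1153.3 − 513.36 = 639.92 N.
|H| = √(H_x² + H_y²) = √((296.39)² + (639.92)²) = 705.23 N.

|H| ≈ 705 N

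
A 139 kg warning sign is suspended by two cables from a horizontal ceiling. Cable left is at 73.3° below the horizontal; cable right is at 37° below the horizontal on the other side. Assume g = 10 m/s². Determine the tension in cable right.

T_right ≈ 426 N

Weight W = 139 × 10 = 1390 N acts straight down.
Horizontal: T_left cos 73.3° = T_right cos 37°  →  T_left = 2.779 T_right.
Vertical: T_left sin 73.3° + T_right sin 37° = 1390.
Substituting the horizontal relation into the vertical equation gives 3.264 T_right = 1390, so T_right = 425.9 N.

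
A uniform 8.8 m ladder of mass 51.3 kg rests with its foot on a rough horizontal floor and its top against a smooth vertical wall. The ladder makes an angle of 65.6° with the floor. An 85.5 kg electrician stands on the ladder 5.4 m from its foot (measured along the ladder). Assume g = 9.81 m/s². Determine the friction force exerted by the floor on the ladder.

Torques about the foot: N_wall · 8.8 sin 65.6° = 51.3×9.81×4.4 cos 65.6° + 85.5×9.81×5.4 cos 65.6° → N_wall = 347.62 N.
ΣF_x = 0: f_floor = N_wall = 347.62 N.

f ≈ 348 N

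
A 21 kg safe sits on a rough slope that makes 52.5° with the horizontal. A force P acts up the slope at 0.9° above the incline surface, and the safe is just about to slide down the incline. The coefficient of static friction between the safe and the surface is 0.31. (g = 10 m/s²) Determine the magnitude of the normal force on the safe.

N ≈ 126 N

On the verge of sliding down the incline, friction equals μN and acts up the slope.
Perpendicular: N + P sin 0.9° = W cos 52.5° = 127.8 N.
Along incline: P cos 0.9° + μN = W sin 52.5° with W sin 52.5° = 166.6 N.
Solving the pair for P and N: P = 127.6 N, N = 125.8 N (and f = μN = 39.01 N).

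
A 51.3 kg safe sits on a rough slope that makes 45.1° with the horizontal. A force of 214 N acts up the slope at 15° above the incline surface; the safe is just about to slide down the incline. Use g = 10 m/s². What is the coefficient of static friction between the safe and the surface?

μ ≈ 0.511

On the verge of sliding down the incline, friction is at its maximum μN and acts up the slope.
Perpendicular to incline: N = W cos 45.1° − P sin 15° = 362.1 − 55.39 = 306.7 N.
Along incline: P cos 15° + μN = W sin 45.1° → μ = (W sin 45.1° − P cos 15°) / N = 0.5108.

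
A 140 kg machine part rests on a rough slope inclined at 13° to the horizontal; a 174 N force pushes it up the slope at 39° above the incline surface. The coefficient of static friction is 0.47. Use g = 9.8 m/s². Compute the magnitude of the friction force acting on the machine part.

f ≈ 173 N

Axes along / perpendicular to the incline. W sin 13° = 308.6 N down-slope; W cos 13° = 1337 N into the surface.
Perpendicular: N = W cos 13° − P sin 39° = 1337 − 109.5 = 1227 N.
Along incline: P cos 39° + f = W sin 13° (friction acts up-slope) → f = 308.6 − 135.2 = 173.4 N.
|f| = 173.4 N ≤ μN = 576.8 N, so the machine part is indeed static.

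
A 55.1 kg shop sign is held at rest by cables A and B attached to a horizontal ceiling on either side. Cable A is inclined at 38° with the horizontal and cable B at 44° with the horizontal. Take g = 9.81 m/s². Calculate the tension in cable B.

T_B ≈ 430 N

Weight W = 55.1 × 9.81 = 540.5 N acts straight down.
Horizontal: T_A cos 38° = T_B cos 44°  →  T_A = 0.9129 T_B.
Vertical: T_A sin 38° + T_B sin 44° = 540.5.
Substituting the horizontal relation into the vertical equation gives 1.257 T_B = 540.5, so T_B = 430.1 N.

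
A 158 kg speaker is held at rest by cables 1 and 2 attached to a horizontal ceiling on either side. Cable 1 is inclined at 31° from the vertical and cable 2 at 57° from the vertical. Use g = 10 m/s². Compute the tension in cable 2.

T_2 ≈ 814 N

Angles from the horizontal: cable 1 is 90° − 31° = 59°, cable 2 is 90° − 57° = 33°.
Weight W = 158 × 10 = 1580 N acts straight down.
Horizontal: T_1 cos 59° = T_2 cos 33°  →  T_1 = 1.628 T_2.
Vertical: T_1 sin 59° + T_2 sin 33° = 1580.
Substituting the horizontal relation into the vertical equation gives 1.94 T_2 = 1580, so T_2 = 814.3 N.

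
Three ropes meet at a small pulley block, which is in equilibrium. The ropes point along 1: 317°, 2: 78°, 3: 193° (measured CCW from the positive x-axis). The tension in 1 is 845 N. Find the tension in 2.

T_2 ≈ 773 N

Resolve: ΣF_x = 845 cos 317° + T_2 cos 78° + T_3 cos 193° = 0.
        ΣF_y = 845 sin 317° + T_2 sin 78° + T_3 sin 193° = 0.
The known terms sum to (618, -576.3) N, so 0.2079 T_2 − 0.9744 T_3 = -618 and 0.9781 T_2 − 0.2250 T_3 = 576.3.
Solving simultaneously: T_2 = 773 N, T_3 = 799.2 N.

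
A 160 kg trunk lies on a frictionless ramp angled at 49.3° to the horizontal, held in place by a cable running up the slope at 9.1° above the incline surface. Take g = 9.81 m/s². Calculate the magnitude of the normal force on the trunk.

Take axes along and perpendicular to the incline. Weight components: W sin 49.3° = 1190 N down-slope, W cos 49.3° = 1024 N into the surface.
Along incline: T cos 9.1° = W sin 49.3° → T = 1205 N.
Perpendicular: N = W cos 49.3° − T sin 9.1° = 832.9 N.

N ≈ 833 N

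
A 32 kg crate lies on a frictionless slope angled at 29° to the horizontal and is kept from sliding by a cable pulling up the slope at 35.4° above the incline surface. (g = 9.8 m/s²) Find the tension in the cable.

T ≈ 187 N

Take axes along and perpendicular to the incline. Weight components: W sin 29° = 152 N down-slope, W cos 29° = 274.3 N into the surface.
Along incline: T cos 35.4° = W sin 29° → T = 186.5 N.
Perpendicular: N = W cos 29° − T sin 35.4° = 166.2 N.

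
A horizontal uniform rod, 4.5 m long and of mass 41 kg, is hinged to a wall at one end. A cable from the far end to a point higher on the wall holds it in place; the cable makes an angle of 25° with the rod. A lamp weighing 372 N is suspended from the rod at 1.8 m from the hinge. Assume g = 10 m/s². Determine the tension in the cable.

T ≈ 837 N

Take torques about the hinge: T sin 25° · 4.5 = 41×10×2.25 + 372×1.8 = 1592.1 N·m.
So T = 1592.1 / (0.4226 × 4.5) = 837.16 N.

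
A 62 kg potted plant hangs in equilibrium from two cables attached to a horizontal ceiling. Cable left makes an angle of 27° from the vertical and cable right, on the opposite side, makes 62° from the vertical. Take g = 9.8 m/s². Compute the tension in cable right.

T_right ≈ 276 N

Angles from the horizontal: cable left is 90° − 27° = 63°, cable right is 90° − 62° = 28°.
Weight W = 62 × 9.8 = 607.6 N acts straight down.
Horizontal: T_left cos 63° = T_right cos 28°  →  T_left = 1.945 T_right.
Vertical: T_left sin 63° + T_right sin 28° = 607.6.
Substituting the horizontal relation into the vertical equation gives 2.202 T_right = 607.6, so T_right = 275.9 N.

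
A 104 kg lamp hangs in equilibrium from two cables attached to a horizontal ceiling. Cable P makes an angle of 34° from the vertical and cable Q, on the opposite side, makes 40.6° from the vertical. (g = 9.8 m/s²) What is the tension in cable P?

Angles from the horizontal: cable P is 90° − 34° = 56°, cable Q is 90° − 40.6° = 49.4°.
Weight W = 104 × 9.8 = 1019 N acts straight down.
Horizontal: T_P cos 56° = T_Q cos 49.4°  →  T_Q = 0.8593 T_P.
Vertical: T_P sin 56° + T_Q sin 49.4° = 1019.
Substituting the horizontal relation into the vertical equation gives 1.481 T_P = 1019, so T_P = 688 N.

T_P ≈ 688 N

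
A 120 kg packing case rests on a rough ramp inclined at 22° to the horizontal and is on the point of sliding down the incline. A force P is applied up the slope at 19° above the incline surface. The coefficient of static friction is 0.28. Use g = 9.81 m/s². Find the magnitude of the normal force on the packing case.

On the verge of sliding down the incline, friction equals μN and acts up the slope.
Perpendicular: N + P sin 19° = W cos 22° = 1091 N.
Along incline: P cos 19° + μN = W sin 22° with W sin 22° = 441 N.
Solving the pair for P and N: P = 158.4 N, N = 1040 N (and f = μN = 291.2 N).

N ≈ 1040 N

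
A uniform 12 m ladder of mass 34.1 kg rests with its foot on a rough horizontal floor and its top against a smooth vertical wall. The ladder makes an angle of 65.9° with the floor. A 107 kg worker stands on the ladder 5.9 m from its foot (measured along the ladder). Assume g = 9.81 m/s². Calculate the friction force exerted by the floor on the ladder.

f ≈ 306 N

Torques about the foot: N_wall · 12 sin 65.9° = 34.1×9.81×6 cos 65.9° + 107×9.81×5.9 cos 65.9° → N_wall = 305.68 N.
ΣF_x = 0: f_floor = N_wall = 305.68 N.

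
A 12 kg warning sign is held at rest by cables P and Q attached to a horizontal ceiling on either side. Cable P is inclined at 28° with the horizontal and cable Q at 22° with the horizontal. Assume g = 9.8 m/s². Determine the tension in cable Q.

Weight W = 12 × 9.8 = 117.6 N acts straight down.
Horizontal: T_P cos 28° = T_Q cos 22°  →  T_P = 1.05 T_Q.
Vertical: T_P sin 28° + T_Q sin 22° = 117.6.
Substituting the horizontal relation into the vertical equation gives 0.8676 T_Q = 117.6, so T_Q = 135.5 N.

T_Q ≈ 136 N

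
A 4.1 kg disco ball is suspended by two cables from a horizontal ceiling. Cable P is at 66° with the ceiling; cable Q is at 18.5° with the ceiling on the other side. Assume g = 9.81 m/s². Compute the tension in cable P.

T_P ≈ 38.3 N

Weight W = 4.1 × 9.81 = 40.22 N acts straight down.
Horizontal: T_P cos 66° = T_Q cos 18.5°  →  T_Q = 0.4289 T_P.
Vertical: T_P sin 66° + T_Q sin 18.5° = 40.22.
Substituting the horizontal relation into the vertical equation gives 1.05 T_P = 40.22, so T_P = 38.32 N.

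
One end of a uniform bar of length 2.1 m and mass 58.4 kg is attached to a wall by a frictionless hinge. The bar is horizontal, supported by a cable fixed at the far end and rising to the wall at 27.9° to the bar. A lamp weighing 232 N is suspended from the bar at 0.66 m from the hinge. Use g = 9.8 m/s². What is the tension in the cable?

Take torques about the hinge: T sin 27.9° · 2.1 = 58.4×9.8×1.05 + 232×0.66 = 754.06 N·m.
So T = 754.06 / (0.4679 × 2.1) = 767.37 N.

T ≈ 767 N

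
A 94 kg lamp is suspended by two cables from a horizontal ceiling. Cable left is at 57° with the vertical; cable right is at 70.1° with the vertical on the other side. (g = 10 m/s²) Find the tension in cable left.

T_left ≈ 1110 N

Angles from the horizontal: cable left is 90° − 57° = 33°, cable right is 90° − 70.1° = 19.9°.
Weight W = 94 × 10 = 940 N acts straight down.
Horizontal: T_left cos 33° = T_right cos 19.9°  →  T_right = 0.8919 T_left.
Vertical: T_left sin 33° + T_right sin 19.9° = 940.
Substituting the horizontal relation into the vertical equation gives 0.8482 T_left = 940, so T_left = 1108 N.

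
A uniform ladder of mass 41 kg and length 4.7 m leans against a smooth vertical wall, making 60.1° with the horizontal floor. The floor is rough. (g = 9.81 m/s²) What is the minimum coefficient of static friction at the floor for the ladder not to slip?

μ_min ≈ 0.288

ΣF_y = 0: N_floor = 41×9.81 = 402.21 N.
Torques about the foot: N_wall · 4.7 sin 60.1° = 41×9.81×2.35 cos 60.1° → N_wall = 115.64 N.
ΣF_x = 0: f_floor = N_wall = 115.64 N.
μ_min = f_floor / N_floor = 115.64 / 402.21 = 0.2875.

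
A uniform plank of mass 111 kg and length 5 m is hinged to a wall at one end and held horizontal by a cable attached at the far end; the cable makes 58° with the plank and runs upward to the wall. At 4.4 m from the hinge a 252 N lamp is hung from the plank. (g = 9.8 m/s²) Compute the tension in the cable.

T ≈ 903 N

Take torques about the hinge: T sin 58° · 5 = 111×9.8×2.5 + 252×4.4 = 3828.3 N·m.
So T = 3828.3 / (0.8480 × 5) = 902.85 N.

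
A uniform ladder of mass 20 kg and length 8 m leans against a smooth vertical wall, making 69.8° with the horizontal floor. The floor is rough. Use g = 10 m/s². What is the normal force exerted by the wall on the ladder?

Torques about the foot: N_wall · 8 sin 69.8° = 20×10×4 cos 69.8° → N_wall = 36.793 N.

N_wall ≈ 36.8 N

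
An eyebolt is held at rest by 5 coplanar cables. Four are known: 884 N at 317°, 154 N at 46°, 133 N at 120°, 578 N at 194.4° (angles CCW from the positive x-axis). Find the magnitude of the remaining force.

F ≈ 536 N

Sum the known components: ΣF_x = 127.2 N, ΣF_y = -520.7 N.
For equilibrium the remaining force must supply (−ΣF_x, −ΣF_y) = (-127.2, 520.7) N.
Magnitude = √((-127.2)² + (520.7)²) = 536 N; direction = atan2(520.7, -127.2) = 103.7°.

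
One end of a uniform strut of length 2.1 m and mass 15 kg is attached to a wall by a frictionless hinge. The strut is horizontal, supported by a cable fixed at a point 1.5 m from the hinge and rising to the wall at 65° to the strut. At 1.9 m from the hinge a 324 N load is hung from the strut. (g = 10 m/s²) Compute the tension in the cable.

T ≈ 569 N

Take torques about the hinge: T sin 65° · 1.5 = 15×10×1.05 + 324×1.9 = 773.1 N·m.
So T = 773.1 / (0.9063 × 1.5) = 568.68 N.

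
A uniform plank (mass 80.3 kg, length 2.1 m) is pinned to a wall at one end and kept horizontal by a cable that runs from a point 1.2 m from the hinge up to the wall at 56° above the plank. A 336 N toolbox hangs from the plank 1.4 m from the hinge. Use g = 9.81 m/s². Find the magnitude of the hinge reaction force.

Take torques about the hinge: T sin 56° · 1.2 = 80.3×9.81×1.05 + 336×1.4 = 1297.5 N·m.
So T = 1297.5 / (0.8290 × 1.2) = 1304.3 N.
ΣF_x = 0: H_x = T cos 56° = 729.33 N.
ΣF_y = 0: H_y = (80.3×9.81 + 336) − T sin 56° = 1123.7 − 1081.3 = 42.468 N.
|H| = √(H_x² + H_y²) = √((729.33)² + (42.468)²) = 730.56 N.

|H| ≈ 731 N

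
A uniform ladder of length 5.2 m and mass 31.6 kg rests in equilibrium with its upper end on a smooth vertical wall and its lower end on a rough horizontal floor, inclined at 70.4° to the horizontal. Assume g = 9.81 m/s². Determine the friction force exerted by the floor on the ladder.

Torques about the foot: N_wall · 5.2 sin 70.4° = 31.6×9.81×2.6 cos 70.4° → N_wall = 55.192 N.
ΣF_x = 0: f_floor = N_wall = 55.192 N.

f ≈ 55.2 N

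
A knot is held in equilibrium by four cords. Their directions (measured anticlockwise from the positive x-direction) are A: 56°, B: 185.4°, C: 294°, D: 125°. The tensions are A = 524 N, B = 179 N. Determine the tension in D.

Resolve: ΣF_x = 524 cos 56° + 179 cos 185.4° + T_C cos 294° + T_D cos 125° = 0.
        ΣF_y = 524 sin 56° + 179 sin 185.4° + T_C sin 294° + T_D sin 125° = 0.
The known terms sum to (114.8, 417.6) N, so 0.4067 T_C − 0.5736 T_D = -114.8 and -0.9135 T_C + 0.8192 T_D = -417.6.
Solving simultaneously: T_C = 1748 N, T_D = 1440 N.

T_D ≈ 1440 N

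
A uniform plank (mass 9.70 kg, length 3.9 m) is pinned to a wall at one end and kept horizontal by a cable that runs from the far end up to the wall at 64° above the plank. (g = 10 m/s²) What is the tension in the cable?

Take torques about the hinge: T sin 64° · 3.9 = 9.70×10×1.95 = 189.15 N·m.
So T = 189.15 / (0.8988 × 3.9) = 53.961 N.

T ≈ 54 N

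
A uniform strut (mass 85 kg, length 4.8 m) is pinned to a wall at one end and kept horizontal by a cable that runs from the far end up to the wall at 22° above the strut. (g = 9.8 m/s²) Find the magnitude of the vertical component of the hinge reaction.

Take torques about the hinge: T sin 22° · 4.8 = 85×9.8×2.4 = 1999.2 N·m.
So T = 1999.2 / (0.3746 × 4.8) = 1111.8 N.
ΣF_y = 0: H_y = (85×9.8) − T sin 22° = 833 − 416.5 = 416.5 N.

|H_y| ≈ 417 N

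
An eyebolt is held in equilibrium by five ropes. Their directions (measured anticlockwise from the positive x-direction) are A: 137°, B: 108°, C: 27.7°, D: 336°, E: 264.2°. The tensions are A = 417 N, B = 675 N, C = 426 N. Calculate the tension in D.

T_D ≈ 262 N

Resolve: ΣF_x = 417 cos 137° + 675 cos 108° + 426 cos 27.7° + T_D cos 336° + T_E cos 264.2° = 0.
        ΣF_y = 417 sin 137° + 675 sin 108° + 426 sin 27.7° + T_D sin 336° + T_E sin 264.2° = 0.
The known terms sum to (-136.4, 1124) N, so 0.9135 T_D − 0.1011 T_E = 136.4 and -0.4067 T_D − 0.9949 T_E = -1124.
Solving simultaneously: T_D = 262.4 N, T_E = 1023 N.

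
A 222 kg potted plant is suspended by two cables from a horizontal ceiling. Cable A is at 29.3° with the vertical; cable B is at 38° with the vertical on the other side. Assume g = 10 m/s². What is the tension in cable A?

Angles from the horizontal: cable A is 90° − 29.3° = 60.7°, cable B is 90° − 38° = 52°.
Weight W = 222 × 10 = 2220 N acts straight down.
Horizontal: T_A cos 60.7° = T_B cos 52°  →  T_B = 0.7949 T_A.
Vertical: T_A sin 60.7° + T_B sin 52° = 2220.
Substituting the horizontal relation into the vertical equation gives 1.498 T_A = 2220, so T_A = 1482 N.

T_A ≈ 1480 N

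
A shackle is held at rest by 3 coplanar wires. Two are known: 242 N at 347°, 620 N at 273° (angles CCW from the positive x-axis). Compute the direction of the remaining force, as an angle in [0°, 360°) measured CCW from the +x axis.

Sum the known components: ΣF_x = 268.2 N, ΣF_y = -673.6 N.
For equilibrium the remaining force must supply (−ΣF_x, −ΣF_y) = (-268.2, 673.6) N.
Magnitude = √((-268.2)² + (673.6)²) = 725 N; direction = atan2(673.6, -268.2) = 111.7°.

θ ≈ 112°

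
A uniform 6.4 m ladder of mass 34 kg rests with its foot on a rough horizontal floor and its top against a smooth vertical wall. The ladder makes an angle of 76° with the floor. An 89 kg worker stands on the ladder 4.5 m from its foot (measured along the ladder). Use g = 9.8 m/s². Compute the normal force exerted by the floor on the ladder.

ΣF_y = 0: N_floor = 34×9.8 + 89×9.8 = 1205.4 N.

N_floor ≈ 1210 N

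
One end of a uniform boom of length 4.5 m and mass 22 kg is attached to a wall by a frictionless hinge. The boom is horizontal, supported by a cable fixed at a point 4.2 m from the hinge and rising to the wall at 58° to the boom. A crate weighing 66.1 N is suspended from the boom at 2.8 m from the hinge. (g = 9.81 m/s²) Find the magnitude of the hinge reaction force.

Take torques about the hinge: T sin 58° · 4.2 = 22×9.81×2.25 + 66.1×2.8 = 670.67 N·m.
So T = 670.67 / (0.8480 × 4.2) = 188.3 N.
ΣF_x = 0: H_x = T cos 58° = 99.782 N.
ΣF_y = 0: H_y = (22×9.81 + 66.1) − T sin 58° = 281.92 − 159.68 = 122.24 N.
|H| = √(H_x² + H_y²) = √((99.782)² + (122.24)²) = 157.79 N.

|H| ≈ 158 N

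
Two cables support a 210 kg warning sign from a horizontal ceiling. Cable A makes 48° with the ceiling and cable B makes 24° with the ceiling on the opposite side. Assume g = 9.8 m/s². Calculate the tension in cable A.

T_A ≈ 1980 N

Weight W = 210 × 9.8 = 2058 N acts straight down.
Horizontal: T_A cos 48° = T_B cos 24°  →  T_B = 0.7325 T_A.
Vertical: T_A sin 48° + T_B sin 24° = 2058.
Substituting the horizontal relation into the vertical equation gives 1.041 T_A = 2058, so T_A = 1977 N.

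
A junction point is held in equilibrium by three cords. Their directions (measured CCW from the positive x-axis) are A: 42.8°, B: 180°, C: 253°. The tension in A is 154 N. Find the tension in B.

Resolve: ΣF_x = 154 cos 42.8° + T_B cos 180° + T_C cos 253° = 0.
        ΣF_y = 154 sin 42.8° + T_B sin 180° + T_C sin 253° = 0.
The known terms sum to (113, 104.6) N, so -1.0000 T_B − 0.2924 T_C = -113 and 0.0000 T_B − 0.9563 T_C = -104.6.
Solving simultaneously: T_B = 81 N, T_C = 109.4 N.

T_B ≈ 81 N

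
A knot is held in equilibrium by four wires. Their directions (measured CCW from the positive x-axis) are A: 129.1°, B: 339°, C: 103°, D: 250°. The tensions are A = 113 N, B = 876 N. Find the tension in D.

Resolve: ΣF_x = 113 cos 129.1° + 876 cos 339° + T_C cos 103° + T_D cos 250° = 0.
        ΣF_y = 113 sin 129.1° + 876 sin 339° + T_C sin 103° + T_D sin 250° = 0.
The known terms sum to (746.6, -226.2) N, so -0.2250 T_C − 0.3420 T_D = -746.6 and 0.9744 T_C − 0.9397 T_D = 226.2.
Solving simultaneously: T_C = 1430 N, T_D = 1242 N.

T_D ≈ 1240 N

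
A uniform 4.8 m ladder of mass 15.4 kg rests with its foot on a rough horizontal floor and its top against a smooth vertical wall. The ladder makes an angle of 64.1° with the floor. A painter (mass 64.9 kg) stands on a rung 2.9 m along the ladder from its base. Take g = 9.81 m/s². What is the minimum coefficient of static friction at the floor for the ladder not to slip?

μ_min ≈ 0.284

ΣF_y = 0: N_floor = 15.4×9.81 + 64.9×9.81 = 787.74 N.
Torques about the foot: N_wall · 4.8 sin 64.1° = 15.4×9.81×2.4 cos 64.1° + 64.9×9.81×2.9 cos 64.1° → N_wall = 223.46 N.
ΣF_x = 0: f_floor = N_wall = 223.46 N.
μ_min = f_floor / N_floor = 223.46 / 787.74 = 0.2837.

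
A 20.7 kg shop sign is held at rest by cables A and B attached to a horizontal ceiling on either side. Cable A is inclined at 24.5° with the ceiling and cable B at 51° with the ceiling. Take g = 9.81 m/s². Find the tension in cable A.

Weight W = 20.7 × 9.81 = 203.1 N acts straight down.
Horizontal: T_A cos 24.5° = T_B cos 51°  →  T_B = 1.446 T_A.
Vertical: T_A sin 24.5° + T_B sin 51° = 203.1.
Substituting the horizontal relation into the vertical equation gives 1.538 T_A = 203.1, so T_A = 132 N.

T_A ≈ 132 N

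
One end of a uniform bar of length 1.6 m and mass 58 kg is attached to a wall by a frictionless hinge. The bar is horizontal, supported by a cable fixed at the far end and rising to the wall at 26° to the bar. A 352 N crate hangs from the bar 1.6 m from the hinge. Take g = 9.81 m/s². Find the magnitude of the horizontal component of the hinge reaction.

Take torques about the hinge: T sin 26° · 1.6 = 58×9.81×0.8 + 352×1.6 = 1018.4 N·m.
So T = 1018.4 / (0.4384 × 1.6) = 1451.9 N.
ΣF_x = 0: H_x = T cos 26° = 1305 N.

H_x ≈ 1300 N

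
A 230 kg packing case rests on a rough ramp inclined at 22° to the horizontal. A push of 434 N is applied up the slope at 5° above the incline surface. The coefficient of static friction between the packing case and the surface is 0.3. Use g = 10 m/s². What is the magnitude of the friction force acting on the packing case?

f ≈ 429 N

Axes along / perpendicular to the incline. W sin 22° = 861.6 N down-slope; W cos 22° = 2133 N into the surface.
Perpendicular: N = W cos 22° − P sin 5° = 2133 − 37.83 = 2095 N.
Along incline: P cos 5° + f = W sin 22° (friction acts up-slope) → f = 861.6 − 432.3 = 429.2 N.
|f| = 429.2 N ≤ μN = 628.4 N, so the packing case is indeed static.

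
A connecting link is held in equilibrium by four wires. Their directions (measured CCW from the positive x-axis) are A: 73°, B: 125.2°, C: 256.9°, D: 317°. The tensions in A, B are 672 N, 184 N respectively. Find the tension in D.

T_D ≈ 106 N

Resolve: ΣF_x = 672 cos 73° + 184 cos 125.2° + T_C cos 256.9° + T_D cos 317° = 0.
        ΣF_y = 672 sin 73° + 184 sin 125.2° + T_C sin 256.9° + T_D sin 317° = 0.
The known terms sum to (90.41, 793) N, so -0.2267 T_C + 0.7314 T_D = -90.41 and -0.9740 T_C − 0.6820 T_D = -793.
Solving simultaneously: T_C = 740.1 N, T_D = 105.8 N.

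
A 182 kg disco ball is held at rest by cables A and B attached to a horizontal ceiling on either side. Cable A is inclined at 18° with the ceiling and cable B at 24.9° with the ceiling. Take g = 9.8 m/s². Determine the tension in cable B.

Weight W = 182 × 9.8 = 1784 N acts straight down.
Horizontal: T_A cos 18° = T_B cos 24.9°  →  T_A = 0.9537 T_B.
Vertical: T_A sin 18° + T_B sin 24.9° = 1784.
Substituting the horizontal relation into the vertical equation gives 0.7158 T_B = 1784, so T_B = 2492 N.

T_B ≈ 2490 N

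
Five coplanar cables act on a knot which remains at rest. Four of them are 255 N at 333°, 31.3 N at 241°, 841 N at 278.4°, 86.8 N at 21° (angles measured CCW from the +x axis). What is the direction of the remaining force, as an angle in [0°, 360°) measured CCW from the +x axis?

θ ≈ 114°

Sum the known components: ΣF_x = 415.9 N, ΣF_y = -944 N.
For equilibrium the remaining force must supply (−ΣF_x, −ΣF_y) = (-415.9, 944) N.
Magnitude = √((-415.9)² + (944)²) = 1032 N; direction = atan2(944, -415.9) = 113.8°.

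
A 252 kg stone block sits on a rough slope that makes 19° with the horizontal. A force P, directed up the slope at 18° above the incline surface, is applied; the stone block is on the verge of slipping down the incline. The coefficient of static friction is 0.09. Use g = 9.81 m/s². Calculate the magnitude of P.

P ≈ 644 N

On the verge of sliding down the incline, friction equals μN and acts up the slope.
Perpendicular: N + P sin 18° = W cos 19° = 2337 N.
Along incline: P cos 18° + μN = W sin 19° with W sin 19° = 804.8 N.
Solving the pair for P and N: P = 643.9 N, N = 2138 N (and f = μN = 192.5 N).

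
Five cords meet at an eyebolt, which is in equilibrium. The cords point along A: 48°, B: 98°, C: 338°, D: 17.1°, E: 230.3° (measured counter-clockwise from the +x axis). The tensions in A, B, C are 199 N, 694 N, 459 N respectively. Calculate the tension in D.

T_D ≈ 124 N

Resolve: ΣF_x = 199 cos 48° + 694 cos 98° + 459 cos 338° + T_D cos 17.1° + T_E cos 230.3° = 0.
        ΣF_y = 199 sin 48° + 694 sin 98° + 459 sin 338° + T_D sin 17.1° + T_E sin 230.3° = 0.
The known terms sum to (462.1, 663.2) N, so 0.9558 T_D − 0.6388 T_E = -462.1 and 0.2940 T_D − 0.7694 T_E = -663.2.
Solving simultaneously: T_D = 124.3 N, T_E = 909.4 N.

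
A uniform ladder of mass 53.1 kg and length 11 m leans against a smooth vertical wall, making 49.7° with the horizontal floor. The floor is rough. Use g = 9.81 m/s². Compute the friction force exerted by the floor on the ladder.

f ≈ 221 N

Torques about the foot: N_wall · 11 sin 49.7° = 53.1×9.81×5.5 cos 49.7° → N_wall = 220.88 N.
ΣF_x = 0: f_floor = N_wall = 220.88 N.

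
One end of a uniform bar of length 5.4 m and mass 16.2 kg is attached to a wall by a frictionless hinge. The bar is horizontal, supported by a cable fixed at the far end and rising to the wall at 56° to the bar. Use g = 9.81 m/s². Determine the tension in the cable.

Take torques about the hinge: T sin 56° · 5.4 = 16.2×9.81×2.7 = 429.09 N·m.
So T = 429.09 / (0.8290 × 5.4) = 95.847 N.

T ≈ 95.8 N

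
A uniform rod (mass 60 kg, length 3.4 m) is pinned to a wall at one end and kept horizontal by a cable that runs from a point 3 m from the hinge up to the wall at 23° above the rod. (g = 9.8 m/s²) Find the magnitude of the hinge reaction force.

Take torques about the hinge: T sin 23° · 3 = 60×9.8×1.7 = 999.6 N·m.
So T = 999.6 / (0.3907 × 3) = 852.76 N.
ΣF_x = 0: H_x = T cos 23° = 784.97 N.
ΣF_y = 0: H_y = (60×9.8) − T sin 23° = 588 − 333.2 = 254.8 N.
|H| = √(H_x² + H_y²) = √((784.97)² + (254.8)²) = 825.29 N.

|H| ≈ 825 N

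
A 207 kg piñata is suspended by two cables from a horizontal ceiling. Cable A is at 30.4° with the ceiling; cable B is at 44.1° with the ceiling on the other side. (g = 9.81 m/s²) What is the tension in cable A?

Weight W = 207 × 9.81 = 2031 N acts straight down.
Horizontal: T_A cos 30.4° = T_B cos 44.1°  →  T_B = 1.201 T_A.
Vertical: T_A sin 30.4° + T_B sin 44.1° = 2031.
Substituting the horizontal relation into the vertical equation gives 1.342 T_A = 2031, so T_A = 1513 N.

T_A ≈ 1510 N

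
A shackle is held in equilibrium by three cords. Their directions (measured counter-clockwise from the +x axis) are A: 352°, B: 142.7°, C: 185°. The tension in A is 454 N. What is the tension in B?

T_B ≈ 152 N

Resolve: ΣF_x = 454 cos 352° + T_B cos 142.7° + T_C cos 185° = 0.
        ΣF_y = 454 sin 352° + T_B sin 142.7° + T_C sin 185° = 0.
The known terms sum to (449.6, -63.18) N, so -0.7955 T_B − 0.9962 T_C = -449.6 and 0.6060 T_B − 0.0872 T_C = 63.18.
Solving simultaneously: T_B = 151.7 N, T_C = 330.1 N.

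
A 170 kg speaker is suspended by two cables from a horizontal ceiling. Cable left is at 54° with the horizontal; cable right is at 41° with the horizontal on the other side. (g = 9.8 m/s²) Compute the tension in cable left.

T_left ≈ 1260 N

Weight W = 170 × 9.8 = 1666 N acts straight down.
Horizontal: T_left cos 54° = T_right cos 41°  →  T_right = 0.7788 T_left.
Vertical: T_left sin 54° + T_right sin 41° = 1666.
Substituting the horizontal relation into the vertical equation gives 1.32 T_left = 1666, so T_left = 1262 N.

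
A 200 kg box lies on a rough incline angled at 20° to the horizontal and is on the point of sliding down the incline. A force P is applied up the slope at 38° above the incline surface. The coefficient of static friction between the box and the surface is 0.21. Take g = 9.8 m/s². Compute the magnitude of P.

On the verge of sliding down the incline, friction equals μN and acts up the slope.
Perpendicular: N + P sin 38° = W cos 20° = 1842 N.
Along incline: P cos 38° + μN = W sin 20° with W sin 20° = 670.4 N.
Solving the pair for P and N: P = 430.5 N, N = 1577 N (and f = μN = 331.1 N).

P ≈ 431 N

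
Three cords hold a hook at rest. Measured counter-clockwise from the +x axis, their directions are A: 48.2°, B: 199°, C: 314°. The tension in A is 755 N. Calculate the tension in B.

T_B ≈ 831 N

Resolve: ΣF_x = 755 cos 48.2° + T_B cos 199° + T_C cos 314° = 0.
        ΣF_y = 755 sin 48.2° + T_B sin 199° + T_C sin 314° = 0.
The known terms sum to (503.2, 562.8) N, so -0.9455 T_B + 0.6947 T_C = -503.2 and -0.3256 T_B − 0.7193 T_C = -562.8.
Solving simultaneously: T_B = 830.8 N, T_C = 406.4 N.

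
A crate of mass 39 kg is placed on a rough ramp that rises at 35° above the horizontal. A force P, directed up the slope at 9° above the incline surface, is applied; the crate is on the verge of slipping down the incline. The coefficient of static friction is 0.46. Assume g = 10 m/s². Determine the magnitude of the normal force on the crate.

On the verge of sliding down the incline, friction equals μN and acts up the slope.
Perpendicular: N + P sin 9° = W cos 35° = 319.5 N.
Along incline: P cos 9° + μN = W sin 35° with W sin 35° = 223.7 N.
Solving the pair for P and N: P = 83.8 N, N = 306.4 N (and f = μN = 140.9 N).

N ≈ 306 N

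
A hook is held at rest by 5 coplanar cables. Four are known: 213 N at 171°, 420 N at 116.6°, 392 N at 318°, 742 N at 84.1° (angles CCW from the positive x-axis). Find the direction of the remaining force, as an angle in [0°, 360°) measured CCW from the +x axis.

Sum the known components: ΣF_x = -30.85 N, ΣF_y = 884.6 N.
For equilibrium the remaining force must supply (−ΣF_x, −ΣF_y) = (30.85, -884.6) N.
Magnitude = √((30.85)² + (-884.6)²) = 885.2 N; direction = atan2(-884.6, 30.85) = 272.0°.

θ ≈ 272°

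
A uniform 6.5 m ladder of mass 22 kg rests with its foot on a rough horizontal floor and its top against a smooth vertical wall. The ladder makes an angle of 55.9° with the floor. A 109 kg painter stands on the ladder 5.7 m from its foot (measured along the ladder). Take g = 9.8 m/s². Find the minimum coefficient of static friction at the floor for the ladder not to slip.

ΣF_y = 0: N_floor = 22×9.8 + 109×9.8 = 1283.8 N.
Torques about the foot: N_wall · 6.5 sin 55.9° = 22×9.8×3.25 cos 55.9° + 109×9.8×5.7 cos 55.9° → N_wall = 707.2 N.
ΣF_x = 0: f_floor = N_wall = 707.2 N.
μ_min = f_floor / N_floor = 707.2 / 1283.8 = 0.5509.

μ_min ≈ 0.551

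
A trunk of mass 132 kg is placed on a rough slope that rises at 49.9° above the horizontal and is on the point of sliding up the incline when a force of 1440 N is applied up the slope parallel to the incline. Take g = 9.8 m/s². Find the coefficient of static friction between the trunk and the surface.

On the verge of sliding up the incline, friction is at its maximum μN and acts down the slope.
Perpendicular to incline: N = W cos 49.9° − P sin 0° = 833.2 − 0 = 833.2 N.
Along incline: P cos 0° − μN = W sin 49.9° → μ = −(W sin 49.9° − P cos 0°) / N = 0.5407.

μ ≈ 0.541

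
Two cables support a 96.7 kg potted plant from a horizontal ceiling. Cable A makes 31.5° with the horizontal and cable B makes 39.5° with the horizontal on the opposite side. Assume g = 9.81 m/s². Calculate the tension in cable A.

T_A ≈ 774 N

Weight W = 96.7 × 9.81 = 948.6 N acts straight down.
Horizontal: T_A cos 31.5° = T_B cos 39.5°  →  T_B = 1.105 T_A.
Vertical: T_A sin 31.5° + T_B sin 39.5° = 948.6.
Substituting the horizontal relation into the vertical equation gives 1.225 T_A = 948.6, so T_A = 774.2 N.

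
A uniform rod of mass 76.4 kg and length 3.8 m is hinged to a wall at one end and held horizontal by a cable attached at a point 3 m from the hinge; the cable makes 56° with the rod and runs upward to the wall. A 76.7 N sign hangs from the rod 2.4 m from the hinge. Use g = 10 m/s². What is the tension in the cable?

T ≈ 658 N

Take torques about the hinge: T sin 56° · 3 = 76.4×10×1.9 + 76.7×2.4 = 1635.7 N·m.
So T = 1635.7 / (0.8290 × 3) = 657.66 N.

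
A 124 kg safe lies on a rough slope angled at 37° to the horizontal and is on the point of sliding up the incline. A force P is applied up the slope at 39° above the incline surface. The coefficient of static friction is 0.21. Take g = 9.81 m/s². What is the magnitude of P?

P ≈ 1030 N

On the verge of sliding up the incline, friction equals μN and acts down the slope.
Perpendicular: N + P sin 39° = W cos 37° = 971.5 N.
Along incline: P cos 39° = W sin 37° + μN  with W sin 37° = 732.1 N.
Solving the pair for P and N: P = 1029 N, N = 323.6 N (and f = μN = 67.96 N).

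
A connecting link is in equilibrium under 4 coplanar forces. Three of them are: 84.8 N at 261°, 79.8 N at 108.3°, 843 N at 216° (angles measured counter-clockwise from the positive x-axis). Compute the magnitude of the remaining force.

F ≈ 879 N

Sum the known components: ΣF_x = -720.3 N, ΣF_y = -503.5 N.
For equilibrium the remaining force must supply (−ΣF_x, −ΣF_y) = (720.3, 503.5) N.
Magnitude = √((720.3)² + (503.5)²) = 878.8 N; direction = atan2(503.5, 720.3) = 35.0°.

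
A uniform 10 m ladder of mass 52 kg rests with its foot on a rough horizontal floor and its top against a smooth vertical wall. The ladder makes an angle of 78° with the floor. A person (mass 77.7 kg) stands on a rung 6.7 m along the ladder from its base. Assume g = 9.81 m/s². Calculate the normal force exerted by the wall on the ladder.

Torques about the foot: N_wall · 10 sin 78° = 52×9.81×5 cos 78° + 77.7×9.81×6.7 cos 78° → N_wall = 162.77 N.

N_wall ≈ 163 N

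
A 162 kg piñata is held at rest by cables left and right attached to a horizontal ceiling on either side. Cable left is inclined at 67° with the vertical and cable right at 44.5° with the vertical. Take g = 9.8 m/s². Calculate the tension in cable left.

Angles from the horizontal: cable left is 90° − 67° = 23°, cable right is 90° − 44.5° = 45.5°.
Weight W = 162 × 9.8 = 1588 N acts straight down.
Horizontal: T_left cos 23° = T_right cos 45.5°  →  T_right = 1.313 T_left.
Vertical: T_left sin 23° + T_right sin 45.5° = 1588.
Substituting the horizontal relation into the vertical equation gives 1.327 T_left = 1588, so T_left = 1196 N.

T_left ≈ 1200 N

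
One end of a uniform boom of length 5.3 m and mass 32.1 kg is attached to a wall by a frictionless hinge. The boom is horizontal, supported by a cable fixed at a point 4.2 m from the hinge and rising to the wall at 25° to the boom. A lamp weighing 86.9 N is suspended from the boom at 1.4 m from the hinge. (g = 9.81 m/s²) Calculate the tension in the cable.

Take torques about the hinge: T sin 25° · 4.2 = 32.1×9.81×2.65 + 86.9×1.4 = 956.15 N·m.
So T = 956.15 / (0.4226 × 4.2) = 538.68 N.

T ≈ 539 N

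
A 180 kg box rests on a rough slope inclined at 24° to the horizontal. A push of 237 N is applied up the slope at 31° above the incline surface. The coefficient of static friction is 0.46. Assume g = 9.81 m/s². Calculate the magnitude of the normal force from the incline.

N ≈ 1490 N

Axes along / perpendicular to the incline. W sin 24° = 718.2 N down-slope; W cos 24° = 1613 N into the surface.
Perpendicular: N = W cos 24° − P sin 31° = 1613 − 122.1 = 1491 N.
Along incline: P cos 31° + f = W sin 24° (friction acts up-slope) → f = 718.2 − 203.1 = 515.1 N.
|f| = 515.1 N ≤ μN = 685.9 N, so the box is indeed static.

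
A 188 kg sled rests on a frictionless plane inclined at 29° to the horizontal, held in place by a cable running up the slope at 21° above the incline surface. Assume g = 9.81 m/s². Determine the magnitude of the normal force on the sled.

N ≈ 1270 N

Take axes along and perpendicular to the incline. Weight components: W sin 29° = 894.1 N down-slope, W cos 29° = 1613 N into the surface.
Along incline: T cos 21° = W sin 29° → T = 957.7 N.
Perpendicular: N = W cos 29° − T sin 21° = 1270 N.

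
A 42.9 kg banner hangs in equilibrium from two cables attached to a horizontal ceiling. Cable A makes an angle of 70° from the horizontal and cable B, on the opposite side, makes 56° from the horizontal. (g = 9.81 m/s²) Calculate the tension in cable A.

T_A ≈ 291 N

Weight W = 42.9 × 9.81 = 420.8 N acts straight down.
Horizontal: T_A cos 70° = T_B cos 56°  →  T_B = 0.6116 T_A.
Vertical: T_A sin 70° + T_B sin 56° = 420.8.
Substituting the horizontal relation into the vertical equation gives 1.447 T_A = 420.8, so T_A = 290.9 N.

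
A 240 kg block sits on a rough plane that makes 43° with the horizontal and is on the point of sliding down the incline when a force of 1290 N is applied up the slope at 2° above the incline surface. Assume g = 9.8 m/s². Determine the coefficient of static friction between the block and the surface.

On the verge of sliding down the incline, friction is at its maximum μN and acts up the slope.
Perpendicular to incline: N = W cos 43° − P sin 2° = 1720 − 45.02 = 1675 N.
Along incline: P cos 2° + μN = W sin 43° → μ = (W sin 43° − P cos 2°) / N = 0.188.

μ ≈ 0.188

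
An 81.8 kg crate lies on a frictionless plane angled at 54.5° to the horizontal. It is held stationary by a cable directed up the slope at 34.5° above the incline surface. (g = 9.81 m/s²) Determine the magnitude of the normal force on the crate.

Take axes along and perpendicular to the incline. Weight components: W sin 54.5° = 653.3 N down-slope, W cos 54.5° = 466 N into the surface.
Along incline: T cos 34.5° = W sin 54.5° → T = 792.7 N.
Perpendicular: N = W cos 54.5° − T sin 34.5° = 16.99 N.

N ≈ 17 N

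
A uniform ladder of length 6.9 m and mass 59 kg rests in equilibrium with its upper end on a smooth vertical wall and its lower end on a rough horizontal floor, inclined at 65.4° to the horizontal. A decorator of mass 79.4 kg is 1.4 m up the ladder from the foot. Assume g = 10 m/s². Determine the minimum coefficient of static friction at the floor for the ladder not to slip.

ΣF_y = 0: N_floor = 59×10 + 79.4×10 = 1384 N.
Torques about the foot: N_wall · 6.9 sin 65.4° = 59×10×3.45 cos 65.4° + 79.4×10×1.4 cos 65.4° → N_wall = 208.82 N.
ΣF_x = 0: f_floor = N_wall = 208.82 N.
μ_min = f_floor / N_floor = 208.82 / 1384 = 0.1509.

μ_min ≈ 0.151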